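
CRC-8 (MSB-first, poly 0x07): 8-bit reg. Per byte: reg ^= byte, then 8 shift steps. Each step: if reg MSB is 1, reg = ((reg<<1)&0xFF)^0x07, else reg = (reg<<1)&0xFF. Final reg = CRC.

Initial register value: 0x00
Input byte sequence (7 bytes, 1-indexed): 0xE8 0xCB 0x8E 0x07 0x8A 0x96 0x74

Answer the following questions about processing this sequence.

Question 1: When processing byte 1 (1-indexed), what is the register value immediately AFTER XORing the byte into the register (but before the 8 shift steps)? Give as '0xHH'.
Answer: 0xE8

Derivation:
Register before byte 1: 0x00
Byte 1: 0xE8
0x00 XOR 0xE8 = 0xE8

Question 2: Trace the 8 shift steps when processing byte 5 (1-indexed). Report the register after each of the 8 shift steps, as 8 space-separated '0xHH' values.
Answer: 0x94 0x2F 0x5E 0xBC 0x7F 0xFE 0xFB 0xF1

Derivation:
After byte 1 (0xE8): reg=0x96
After byte 2 (0xCB): reg=0x94
After byte 3 (0x8E): reg=0x46
After byte 4 (0x07): reg=0xC0
Register before byte 5: 0xC0
After XOR with byte 0x8A: 0x4A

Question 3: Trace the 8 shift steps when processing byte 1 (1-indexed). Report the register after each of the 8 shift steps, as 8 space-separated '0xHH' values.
Register before byte 1: 0x00
After XOR with byte 0xE8: 0xE8

Answer: 0xD7 0xA9 0x55 0xAA 0x53 0xA6 0x4B 0x96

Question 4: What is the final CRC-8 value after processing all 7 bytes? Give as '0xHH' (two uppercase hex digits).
After byte 1 (0xE8): reg=0x96
After byte 2 (0xCB): reg=0x94
After byte 3 (0x8E): reg=0x46
After byte 4 (0x07): reg=0xC0
After byte 5 (0x8A): reg=0xF1
After byte 6 (0x96): reg=0x32
After byte 7 (0x74): reg=0xD5

Answer: 0xD5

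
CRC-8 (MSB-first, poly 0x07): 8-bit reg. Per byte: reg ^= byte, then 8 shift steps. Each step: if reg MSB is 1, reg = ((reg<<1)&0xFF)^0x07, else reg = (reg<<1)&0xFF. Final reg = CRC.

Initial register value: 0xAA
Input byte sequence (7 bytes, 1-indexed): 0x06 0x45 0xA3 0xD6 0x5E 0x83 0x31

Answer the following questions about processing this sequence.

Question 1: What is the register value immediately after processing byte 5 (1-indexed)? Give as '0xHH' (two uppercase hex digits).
Answer: 0x1C

Derivation:
After byte 1 (0x06): reg=0x4D
After byte 2 (0x45): reg=0x38
After byte 3 (0xA3): reg=0xC8
After byte 4 (0xD6): reg=0x5A
After byte 5 (0x5E): reg=0x1C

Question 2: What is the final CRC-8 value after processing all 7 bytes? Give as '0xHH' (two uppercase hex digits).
Answer: 0xB5

Derivation:
After byte 1 (0x06): reg=0x4D
After byte 2 (0x45): reg=0x38
After byte 3 (0xA3): reg=0xC8
After byte 4 (0xD6): reg=0x5A
After byte 5 (0x5E): reg=0x1C
After byte 6 (0x83): reg=0xD4
After byte 7 (0x31): reg=0xB5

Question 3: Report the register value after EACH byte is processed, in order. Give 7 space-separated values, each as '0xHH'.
0x4D 0x38 0xC8 0x5A 0x1C 0xD4 0xB5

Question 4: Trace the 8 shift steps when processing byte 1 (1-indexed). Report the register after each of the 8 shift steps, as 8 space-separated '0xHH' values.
Answer: 0x5F 0xBE 0x7B 0xF6 0xEB 0xD1 0xA5 0x4D

Derivation:
Register before byte 1: 0xAA
After XOR with byte 0x06: 0xAC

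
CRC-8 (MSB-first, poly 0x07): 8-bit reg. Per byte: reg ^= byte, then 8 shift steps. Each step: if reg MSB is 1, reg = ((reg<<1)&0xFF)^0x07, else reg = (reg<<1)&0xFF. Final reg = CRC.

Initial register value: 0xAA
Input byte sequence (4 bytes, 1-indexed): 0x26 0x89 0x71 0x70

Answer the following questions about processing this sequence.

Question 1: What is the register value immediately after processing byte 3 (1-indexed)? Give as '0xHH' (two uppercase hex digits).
Answer: 0xAA

Derivation:
After byte 1 (0x26): reg=0xAD
After byte 2 (0x89): reg=0xFC
After byte 3 (0x71): reg=0xAA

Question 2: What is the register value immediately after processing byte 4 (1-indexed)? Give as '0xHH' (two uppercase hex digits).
Answer: 0x08

Derivation:
After byte 1 (0x26): reg=0xAD
After byte 2 (0x89): reg=0xFC
After byte 3 (0x71): reg=0xAA
After byte 4 (0x70): reg=0x08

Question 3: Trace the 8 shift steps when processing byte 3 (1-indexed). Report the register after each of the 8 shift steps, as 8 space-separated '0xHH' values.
After byte 1 (0x26): reg=0xAD
After byte 2 (0x89): reg=0xFC
Register before byte 3: 0xFC
After XOR with byte 0x71: 0x8D

Answer: 0x1D 0x3A 0x74 0xE8 0xD7 0xA9 0x55 0xAA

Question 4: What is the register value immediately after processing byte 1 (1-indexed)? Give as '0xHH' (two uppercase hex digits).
After byte 1 (0x26): reg=0xAD

Answer: 0xAD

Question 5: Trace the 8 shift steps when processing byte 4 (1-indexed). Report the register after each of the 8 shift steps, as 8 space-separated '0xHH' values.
After byte 1 (0x26): reg=0xAD
After byte 2 (0x89): reg=0xFC
After byte 3 (0x71): reg=0xAA
Register before byte 4: 0xAA
After XOR with byte 0x70: 0xDA

Answer: 0xB3 0x61 0xC2 0x83 0x01 0x02 0x04 0x08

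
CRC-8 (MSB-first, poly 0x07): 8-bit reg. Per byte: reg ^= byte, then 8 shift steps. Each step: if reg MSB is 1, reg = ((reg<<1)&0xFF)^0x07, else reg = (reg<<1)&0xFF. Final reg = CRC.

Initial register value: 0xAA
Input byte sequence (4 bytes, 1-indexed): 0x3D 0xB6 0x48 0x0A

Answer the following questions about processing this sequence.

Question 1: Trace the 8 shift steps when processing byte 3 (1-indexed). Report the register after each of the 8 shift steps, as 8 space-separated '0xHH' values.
Answer: 0x95 0x2D 0x5A 0xB4 0x6F 0xDE 0xBB 0x71

Derivation:
After byte 1 (0x3D): reg=0xEC
After byte 2 (0xB6): reg=0x81
Register before byte 3: 0x81
After XOR with byte 0x48: 0xC9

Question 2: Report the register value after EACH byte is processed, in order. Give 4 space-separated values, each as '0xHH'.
0xEC 0x81 0x71 0x66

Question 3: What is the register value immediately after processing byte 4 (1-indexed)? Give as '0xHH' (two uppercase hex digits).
Answer: 0x66

Derivation:
After byte 1 (0x3D): reg=0xEC
After byte 2 (0xB6): reg=0x81
After byte 3 (0x48): reg=0x71
After byte 4 (0x0A): reg=0x66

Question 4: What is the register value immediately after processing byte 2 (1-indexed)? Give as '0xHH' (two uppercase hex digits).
After byte 1 (0x3D): reg=0xEC
After byte 2 (0xB6): reg=0x81

Answer: 0x81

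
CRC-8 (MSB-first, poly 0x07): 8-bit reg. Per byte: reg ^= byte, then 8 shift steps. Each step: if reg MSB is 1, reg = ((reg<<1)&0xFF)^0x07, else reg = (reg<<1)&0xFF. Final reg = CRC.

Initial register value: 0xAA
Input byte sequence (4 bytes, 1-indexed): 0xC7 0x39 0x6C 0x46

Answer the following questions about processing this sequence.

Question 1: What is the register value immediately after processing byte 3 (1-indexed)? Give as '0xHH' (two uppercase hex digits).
After byte 1 (0xC7): reg=0x04
After byte 2 (0x39): reg=0xB3
After byte 3 (0x6C): reg=0x13

Answer: 0x13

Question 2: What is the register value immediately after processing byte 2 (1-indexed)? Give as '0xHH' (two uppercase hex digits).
After byte 1 (0xC7): reg=0x04
After byte 2 (0x39): reg=0xB3

Answer: 0xB3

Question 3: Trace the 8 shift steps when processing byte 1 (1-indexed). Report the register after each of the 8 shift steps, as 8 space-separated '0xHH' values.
Answer: 0xDA 0xB3 0x61 0xC2 0x83 0x01 0x02 0x04

Derivation:
Register before byte 1: 0xAA
After XOR with byte 0xC7: 0x6D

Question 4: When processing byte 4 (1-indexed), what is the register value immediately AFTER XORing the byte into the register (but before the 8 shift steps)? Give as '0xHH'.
Register before byte 4: 0x13
Byte 4: 0x46
0x13 XOR 0x46 = 0x55

Answer: 0x55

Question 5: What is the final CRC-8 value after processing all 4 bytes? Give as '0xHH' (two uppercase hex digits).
After byte 1 (0xC7): reg=0x04
After byte 2 (0x39): reg=0xB3
After byte 3 (0x6C): reg=0x13
After byte 4 (0x46): reg=0xAC

Answer: 0xAC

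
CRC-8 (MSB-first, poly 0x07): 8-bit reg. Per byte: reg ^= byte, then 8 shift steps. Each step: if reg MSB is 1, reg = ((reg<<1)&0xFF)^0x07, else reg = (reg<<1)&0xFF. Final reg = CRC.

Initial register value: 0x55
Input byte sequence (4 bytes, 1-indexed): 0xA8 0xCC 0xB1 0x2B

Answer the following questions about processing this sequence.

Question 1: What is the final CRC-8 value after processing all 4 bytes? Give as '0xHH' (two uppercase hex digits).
Answer: 0x01

Derivation:
After byte 1 (0xA8): reg=0xFD
After byte 2 (0xCC): reg=0x97
After byte 3 (0xB1): reg=0xF2
After byte 4 (0x2B): reg=0x01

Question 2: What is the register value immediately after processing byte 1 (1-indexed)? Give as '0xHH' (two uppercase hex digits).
After byte 1 (0xA8): reg=0xFD

Answer: 0xFD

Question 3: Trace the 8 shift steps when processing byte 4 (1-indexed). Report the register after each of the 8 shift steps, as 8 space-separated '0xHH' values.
After byte 1 (0xA8): reg=0xFD
After byte 2 (0xCC): reg=0x97
After byte 3 (0xB1): reg=0xF2
Register before byte 4: 0xF2
After XOR with byte 0x2B: 0xD9

Answer: 0xB5 0x6D 0xDA 0xB3 0x61 0xC2 0x83 0x01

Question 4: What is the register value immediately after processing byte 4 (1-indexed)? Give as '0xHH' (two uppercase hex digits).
Answer: 0x01

Derivation:
After byte 1 (0xA8): reg=0xFD
After byte 2 (0xCC): reg=0x97
After byte 3 (0xB1): reg=0xF2
After byte 4 (0x2B): reg=0x01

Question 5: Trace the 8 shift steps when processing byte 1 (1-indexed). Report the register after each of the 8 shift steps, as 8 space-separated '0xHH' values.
Register before byte 1: 0x55
After XOR with byte 0xA8: 0xFD

Answer: 0xFD 0xFD 0xFD 0xFD 0xFD 0xFD 0xFD 0xFD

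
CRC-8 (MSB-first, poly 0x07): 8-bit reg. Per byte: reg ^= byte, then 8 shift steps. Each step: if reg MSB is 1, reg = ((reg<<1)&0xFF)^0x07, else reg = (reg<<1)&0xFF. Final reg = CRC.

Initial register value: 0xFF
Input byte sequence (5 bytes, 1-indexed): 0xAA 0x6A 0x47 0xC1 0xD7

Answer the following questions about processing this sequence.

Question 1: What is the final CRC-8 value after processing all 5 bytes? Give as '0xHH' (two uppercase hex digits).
After byte 1 (0xAA): reg=0xAC
After byte 2 (0x6A): reg=0x5C
After byte 3 (0x47): reg=0x41
After byte 4 (0xC1): reg=0x89
After byte 5 (0xD7): reg=0x9D

Answer: 0x9D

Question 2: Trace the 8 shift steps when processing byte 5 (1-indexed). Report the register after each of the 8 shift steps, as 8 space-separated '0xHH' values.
After byte 1 (0xAA): reg=0xAC
After byte 2 (0x6A): reg=0x5C
After byte 3 (0x47): reg=0x41
After byte 4 (0xC1): reg=0x89
Register before byte 5: 0x89
After XOR with byte 0xD7: 0x5E

Answer: 0xBC 0x7F 0xFE 0xFB 0xF1 0xE5 0xCD 0x9D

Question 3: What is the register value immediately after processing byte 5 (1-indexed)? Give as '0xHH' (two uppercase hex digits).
Answer: 0x9D

Derivation:
After byte 1 (0xAA): reg=0xAC
After byte 2 (0x6A): reg=0x5C
After byte 3 (0x47): reg=0x41
After byte 4 (0xC1): reg=0x89
After byte 5 (0xD7): reg=0x9D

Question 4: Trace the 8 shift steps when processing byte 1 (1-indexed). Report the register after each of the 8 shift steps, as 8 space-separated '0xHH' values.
Register before byte 1: 0xFF
After XOR with byte 0xAA: 0x55

Answer: 0xAA 0x53 0xA6 0x4B 0x96 0x2B 0x56 0xAC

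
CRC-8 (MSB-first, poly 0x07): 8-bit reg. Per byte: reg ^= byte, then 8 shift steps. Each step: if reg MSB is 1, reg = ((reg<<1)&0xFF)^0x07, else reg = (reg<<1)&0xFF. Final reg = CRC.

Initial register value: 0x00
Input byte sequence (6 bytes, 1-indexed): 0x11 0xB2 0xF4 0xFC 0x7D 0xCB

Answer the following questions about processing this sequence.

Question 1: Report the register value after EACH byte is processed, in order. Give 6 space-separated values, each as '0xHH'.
0x77 0x55 0x6E 0xF7 0xBF 0x4B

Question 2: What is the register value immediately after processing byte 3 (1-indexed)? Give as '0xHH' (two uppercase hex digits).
After byte 1 (0x11): reg=0x77
After byte 2 (0xB2): reg=0x55
After byte 3 (0xF4): reg=0x6E

Answer: 0x6E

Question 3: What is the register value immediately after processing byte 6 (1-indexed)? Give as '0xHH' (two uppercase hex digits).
After byte 1 (0x11): reg=0x77
After byte 2 (0xB2): reg=0x55
After byte 3 (0xF4): reg=0x6E
After byte 4 (0xFC): reg=0xF7
After byte 5 (0x7D): reg=0xBF
After byte 6 (0xCB): reg=0x4B

Answer: 0x4B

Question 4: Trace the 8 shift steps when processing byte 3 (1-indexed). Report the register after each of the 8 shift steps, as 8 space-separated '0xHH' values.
Answer: 0x45 0x8A 0x13 0x26 0x4C 0x98 0x37 0x6E

Derivation:
After byte 1 (0x11): reg=0x77
After byte 2 (0xB2): reg=0x55
Register before byte 3: 0x55
After XOR with byte 0xF4: 0xA1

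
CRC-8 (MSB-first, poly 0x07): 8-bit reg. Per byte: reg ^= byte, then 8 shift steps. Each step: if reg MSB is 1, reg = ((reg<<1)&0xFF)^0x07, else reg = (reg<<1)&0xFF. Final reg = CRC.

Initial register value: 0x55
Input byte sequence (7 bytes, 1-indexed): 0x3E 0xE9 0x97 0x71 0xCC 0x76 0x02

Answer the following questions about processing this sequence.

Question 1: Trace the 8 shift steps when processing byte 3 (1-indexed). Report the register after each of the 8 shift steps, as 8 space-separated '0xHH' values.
Answer: 0xC8 0x97 0x29 0x52 0xA4 0x4F 0x9E 0x3B

Derivation:
After byte 1 (0x3E): reg=0x16
After byte 2 (0xE9): reg=0xF3
Register before byte 3: 0xF3
After XOR with byte 0x97: 0x64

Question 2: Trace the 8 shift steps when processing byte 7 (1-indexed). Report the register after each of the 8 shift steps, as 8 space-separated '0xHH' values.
Answer: 0xAE 0x5B 0xB6 0x6B 0xD6 0xAB 0x51 0xA2

Derivation:
After byte 1 (0x3E): reg=0x16
After byte 2 (0xE9): reg=0xF3
After byte 3 (0x97): reg=0x3B
After byte 4 (0x71): reg=0xF1
After byte 5 (0xCC): reg=0xB3
After byte 6 (0x76): reg=0x55
Register before byte 7: 0x55
After XOR with byte 0x02: 0x57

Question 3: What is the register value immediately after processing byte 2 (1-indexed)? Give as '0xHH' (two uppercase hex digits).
Answer: 0xF3

Derivation:
After byte 1 (0x3E): reg=0x16
After byte 2 (0xE9): reg=0xF3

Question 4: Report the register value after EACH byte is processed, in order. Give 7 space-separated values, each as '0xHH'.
0x16 0xF3 0x3B 0xF1 0xB3 0x55 0xA2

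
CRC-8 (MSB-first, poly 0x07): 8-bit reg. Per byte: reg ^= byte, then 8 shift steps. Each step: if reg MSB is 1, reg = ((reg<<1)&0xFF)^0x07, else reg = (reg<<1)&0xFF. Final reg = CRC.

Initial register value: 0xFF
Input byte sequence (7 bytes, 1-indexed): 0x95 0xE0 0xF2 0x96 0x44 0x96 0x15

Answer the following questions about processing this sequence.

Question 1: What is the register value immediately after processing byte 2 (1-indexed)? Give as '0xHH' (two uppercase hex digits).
Answer: 0xD9

Derivation:
After byte 1 (0x95): reg=0x11
After byte 2 (0xE0): reg=0xD9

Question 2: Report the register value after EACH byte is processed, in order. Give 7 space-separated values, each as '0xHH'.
0x11 0xD9 0xD1 0xD2 0xEB 0x74 0x20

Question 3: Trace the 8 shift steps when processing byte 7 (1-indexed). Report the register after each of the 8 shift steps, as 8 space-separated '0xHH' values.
Answer: 0xC2 0x83 0x01 0x02 0x04 0x08 0x10 0x20

Derivation:
After byte 1 (0x95): reg=0x11
After byte 2 (0xE0): reg=0xD9
After byte 3 (0xF2): reg=0xD1
After byte 4 (0x96): reg=0xD2
After byte 5 (0x44): reg=0xEB
After byte 6 (0x96): reg=0x74
Register before byte 7: 0x74
After XOR with byte 0x15: 0x61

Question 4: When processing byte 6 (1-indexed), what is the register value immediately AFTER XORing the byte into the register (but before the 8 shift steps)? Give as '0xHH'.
Register before byte 6: 0xEB
Byte 6: 0x96
0xEB XOR 0x96 = 0x7D

Answer: 0x7D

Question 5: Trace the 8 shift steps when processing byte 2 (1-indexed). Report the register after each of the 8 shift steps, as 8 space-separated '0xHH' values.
Answer: 0xE5 0xCD 0x9D 0x3D 0x7A 0xF4 0xEF 0xD9

Derivation:
After byte 1 (0x95): reg=0x11
Register before byte 2: 0x11
After XOR with byte 0xE0: 0xF1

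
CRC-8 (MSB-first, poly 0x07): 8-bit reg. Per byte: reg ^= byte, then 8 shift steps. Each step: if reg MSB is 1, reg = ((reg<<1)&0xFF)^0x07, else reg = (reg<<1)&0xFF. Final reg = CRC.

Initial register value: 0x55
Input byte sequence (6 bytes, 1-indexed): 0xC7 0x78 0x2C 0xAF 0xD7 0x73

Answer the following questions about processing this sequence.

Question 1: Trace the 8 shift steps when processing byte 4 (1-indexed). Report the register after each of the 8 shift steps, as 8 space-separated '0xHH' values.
Answer: 0x3C 0x78 0xF0 0xE7 0xC9 0x95 0x2D 0x5A

Derivation:
After byte 1 (0xC7): reg=0xF7
After byte 2 (0x78): reg=0xA4
After byte 3 (0x2C): reg=0xB1
Register before byte 4: 0xB1
After XOR with byte 0xAF: 0x1E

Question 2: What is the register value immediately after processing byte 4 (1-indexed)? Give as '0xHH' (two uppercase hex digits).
After byte 1 (0xC7): reg=0xF7
After byte 2 (0x78): reg=0xA4
After byte 3 (0x2C): reg=0xB1
After byte 4 (0xAF): reg=0x5A

Answer: 0x5A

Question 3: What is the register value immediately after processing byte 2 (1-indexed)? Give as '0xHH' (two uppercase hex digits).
Answer: 0xA4

Derivation:
After byte 1 (0xC7): reg=0xF7
After byte 2 (0x78): reg=0xA4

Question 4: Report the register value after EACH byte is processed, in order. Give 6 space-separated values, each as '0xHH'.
0xF7 0xA4 0xB1 0x5A 0xAA 0x01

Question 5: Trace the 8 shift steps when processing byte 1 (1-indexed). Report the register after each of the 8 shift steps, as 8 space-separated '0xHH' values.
Register before byte 1: 0x55
After XOR with byte 0xC7: 0x92

Answer: 0x23 0x46 0x8C 0x1F 0x3E 0x7C 0xF8 0xF7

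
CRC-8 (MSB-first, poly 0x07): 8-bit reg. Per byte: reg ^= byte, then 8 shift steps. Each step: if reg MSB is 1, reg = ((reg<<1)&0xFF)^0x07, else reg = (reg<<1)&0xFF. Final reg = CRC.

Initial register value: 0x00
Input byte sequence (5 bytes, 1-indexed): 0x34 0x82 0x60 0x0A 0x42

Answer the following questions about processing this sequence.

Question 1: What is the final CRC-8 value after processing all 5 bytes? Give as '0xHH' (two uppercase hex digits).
After byte 1 (0x34): reg=0x8C
After byte 2 (0x82): reg=0x2A
After byte 3 (0x60): reg=0xF1
After byte 4 (0x0A): reg=0xEF
After byte 5 (0x42): reg=0x4A

Answer: 0x4A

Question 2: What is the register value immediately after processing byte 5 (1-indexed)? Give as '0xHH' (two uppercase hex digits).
After byte 1 (0x34): reg=0x8C
After byte 2 (0x82): reg=0x2A
After byte 3 (0x60): reg=0xF1
After byte 4 (0x0A): reg=0xEF
After byte 5 (0x42): reg=0x4A

Answer: 0x4A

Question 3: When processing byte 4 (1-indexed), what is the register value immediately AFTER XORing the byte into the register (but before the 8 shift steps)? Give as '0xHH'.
Answer: 0xFB

Derivation:
Register before byte 4: 0xF1
Byte 4: 0x0A
0xF1 XOR 0x0A = 0xFB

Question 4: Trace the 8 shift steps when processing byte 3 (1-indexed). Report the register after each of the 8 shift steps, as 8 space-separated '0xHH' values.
After byte 1 (0x34): reg=0x8C
After byte 2 (0x82): reg=0x2A
Register before byte 3: 0x2A
After XOR with byte 0x60: 0x4A

Answer: 0x94 0x2F 0x5E 0xBC 0x7F 0xFE 0xFB 0xF1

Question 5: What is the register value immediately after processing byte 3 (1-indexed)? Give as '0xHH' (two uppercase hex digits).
After byte 1 (0x34): reg=0x8C
After byte 2 (0x82): reg=0x2A
After byte 3 (0x60): reg=0xF1

Answer: 0xF1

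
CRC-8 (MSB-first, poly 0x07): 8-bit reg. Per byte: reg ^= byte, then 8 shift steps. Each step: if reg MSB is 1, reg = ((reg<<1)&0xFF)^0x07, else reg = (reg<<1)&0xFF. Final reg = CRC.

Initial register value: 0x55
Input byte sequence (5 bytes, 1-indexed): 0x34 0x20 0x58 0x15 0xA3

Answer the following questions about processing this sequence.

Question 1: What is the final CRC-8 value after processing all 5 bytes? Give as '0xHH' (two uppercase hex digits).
After byte 1 (0x34): reg=0x20
After byte 2 (0x20): reg=0x00
After byte 3 (0x58): reg=0x8F
After byte 4 (0x15): reg=0xCF
After byte 5 (0xA3): reg=0x03

Answer: 0x03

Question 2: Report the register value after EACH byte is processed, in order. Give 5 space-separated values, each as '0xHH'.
0x20 0x00 0x8F 0xCF 0x03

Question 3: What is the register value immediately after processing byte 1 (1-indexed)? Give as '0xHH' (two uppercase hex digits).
Answer: 0x20

Derivation:
After byte 1 (0x34): reg=0x20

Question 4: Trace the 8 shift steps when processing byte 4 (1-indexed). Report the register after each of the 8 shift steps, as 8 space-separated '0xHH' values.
After byte 1 (0x34): reg=0x20
After byte 2 (0x20): reg=0x00
After byte 3 (0x58): reg=0x8F
Register before byte 4: 0x8F
After XOR with byte 0x15: 0x9A

Answer: 0x33 0x66 0xCC 0x9F 0x39 0x72 0xE4 0xCF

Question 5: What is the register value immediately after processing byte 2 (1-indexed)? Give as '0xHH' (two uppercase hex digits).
Answer: 0x00

Derivation:
After byte 1 (0x34): reg=0x20
After byte 2 (0x20): reg=0x00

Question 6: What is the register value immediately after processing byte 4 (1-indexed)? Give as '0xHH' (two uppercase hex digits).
After byte 1 (0x34): reg=0x20
After byte 2 (0x20): reg=0x00
After byte 3 (0x58): reg=0x8F
After byte 4 (0x15): reg=0xCF

Answer: 0xCF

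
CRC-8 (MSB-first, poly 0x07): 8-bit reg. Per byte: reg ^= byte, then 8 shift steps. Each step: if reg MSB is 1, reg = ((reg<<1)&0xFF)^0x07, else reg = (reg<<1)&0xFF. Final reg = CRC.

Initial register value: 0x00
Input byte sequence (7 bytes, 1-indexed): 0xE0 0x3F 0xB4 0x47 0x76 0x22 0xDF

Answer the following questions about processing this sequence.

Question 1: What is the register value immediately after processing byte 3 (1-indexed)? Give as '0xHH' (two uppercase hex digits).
After byte 1 (0xE0): reg=0xAE
After byte 2 (0x3F): reg=0xFE
After byte 3 (0xB4): reg=0xF1

Answer: 0xF1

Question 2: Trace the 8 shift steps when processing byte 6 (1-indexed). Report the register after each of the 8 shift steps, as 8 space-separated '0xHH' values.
After byte 1 (0xE0): reg=0xAE
After byte 2 (0x3F): reg=0xFE
After byte 3 (0xB4): reg=0xF1
After byte 4 (0x47): reg=0x0B
After byte 5 (0x76): reg=0x74
Register before byte 6: 0x74
After XOR with byte 0x22: 0x56

Answer: 0xAC 0x5F 0xBE 0x7B 0xF6 0xEB 0xD1 0xA5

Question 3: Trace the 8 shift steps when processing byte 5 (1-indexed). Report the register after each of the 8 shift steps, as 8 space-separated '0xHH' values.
Answer: 0xFA 0xF3 0xE1 0xC5 0x8D 0x1D 0x3A 0x74

Derivation:
After byte 1 (0xE0): reg=0xAE
After byte 2 (0x3F): reg=0xFE
After byte 3 (0xB4): reg=0xF1
After byte 4 (0x47): reg=0x0B
Register before byte 5: 0x0B
After XOR with byte 0x76: 0x7D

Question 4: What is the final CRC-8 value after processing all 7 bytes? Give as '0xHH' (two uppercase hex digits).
Answer: 0x61

Derivation:
After byte 1 (0xE0): reg=0xAE
After byte 2 (0x3F): reg=0xFE
After byte 3 (0xB4): reg=0xF1
After byte 4 (0x47): reg=0x0B
After byte 5 (0x76): reg=0x74
After byte 6 (0x22): reg=0xA5
After byte 7 (0xDF): reg=0x61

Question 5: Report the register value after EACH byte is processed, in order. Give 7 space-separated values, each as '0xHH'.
0xAE 0xFE 0xF1 0x0B 0x74 0xA5 0x61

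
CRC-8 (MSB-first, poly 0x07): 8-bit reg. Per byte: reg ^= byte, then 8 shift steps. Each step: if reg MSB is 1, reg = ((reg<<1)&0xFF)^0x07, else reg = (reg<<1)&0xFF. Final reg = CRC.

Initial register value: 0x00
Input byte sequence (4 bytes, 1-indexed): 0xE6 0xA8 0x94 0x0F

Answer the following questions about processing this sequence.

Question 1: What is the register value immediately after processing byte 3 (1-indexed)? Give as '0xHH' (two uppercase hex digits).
After byte 1 (0xE6): reg=0xBC
After byte 2 (0xA8): reg=0x6C
After byte 3 (0x94): reg=0xE6

Answer: 0xE6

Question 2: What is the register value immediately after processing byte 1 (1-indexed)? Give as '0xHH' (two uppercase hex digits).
After byte 1 (0xE6): reg=0xBC

Answer: 0xBC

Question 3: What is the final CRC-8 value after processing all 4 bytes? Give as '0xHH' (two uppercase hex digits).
Answer: 0x91

Derivation:
After byte 1 (0xE6): reg=0xBC
After byte 2 (0xA8): reg=0x6C
After byte 3 (0x94): reg=0xE6
After byte 4 (0x0F): reg=0x91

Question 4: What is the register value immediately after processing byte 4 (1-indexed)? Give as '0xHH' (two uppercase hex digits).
Answer: 0x91

Derivation:
After byte 1 (0xE6): reg=0xBC
After byte 2 (0xA8): reg=0x6C
After byte 3 (0x94): reg=0xE6
After byte 4 (0x0F): reg=0x91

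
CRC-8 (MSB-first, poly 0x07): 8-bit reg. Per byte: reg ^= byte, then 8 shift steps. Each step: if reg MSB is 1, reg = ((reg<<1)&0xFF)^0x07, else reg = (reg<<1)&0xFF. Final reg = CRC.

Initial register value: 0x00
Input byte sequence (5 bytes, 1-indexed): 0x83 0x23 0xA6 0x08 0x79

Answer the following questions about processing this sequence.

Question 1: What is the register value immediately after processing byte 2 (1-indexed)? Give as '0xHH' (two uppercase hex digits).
Answer: 0x60

Derivation:
After byte 1 (0x83): reg=0x80
After byte 2 (0x23): reg=0x60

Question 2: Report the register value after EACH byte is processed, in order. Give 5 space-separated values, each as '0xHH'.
0x80 0x60 0x5C 0xAB 0x30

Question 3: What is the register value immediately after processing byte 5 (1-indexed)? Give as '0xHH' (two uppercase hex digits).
Answer: 0x30

Derivation:
After byte 1 (0x83): reg=0x80
After byte 2 (0x23): reg=0x60
After byte 3 (0xA6): reg=0x5C
After byte 4 (0x08): reg=0xAB
After byte 5 (0x79): reg=0x30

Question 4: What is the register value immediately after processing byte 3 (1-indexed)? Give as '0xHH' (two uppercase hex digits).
Answer: 0x5C

Derivation:
After byte 1 (0x83): reg=0x80
After byte 2 (0x23): reg=0x60
After byte 3 (0xA6): reg=0x5C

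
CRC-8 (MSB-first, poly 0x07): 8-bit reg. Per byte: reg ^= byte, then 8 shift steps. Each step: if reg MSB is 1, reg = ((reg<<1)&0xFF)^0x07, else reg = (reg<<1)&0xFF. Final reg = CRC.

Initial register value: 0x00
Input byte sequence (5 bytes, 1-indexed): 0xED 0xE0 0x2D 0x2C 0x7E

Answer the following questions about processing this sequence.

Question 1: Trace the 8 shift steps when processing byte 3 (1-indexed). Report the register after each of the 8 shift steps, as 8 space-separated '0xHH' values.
After byte 1 (0xED): reg=0x8D
After byte 2 (0xE0): reg=0x04
Register before byte 3: 0x04
After XOR with byte 0x2D: 0x29

Answer: 0x52 0xA4 0x4F 0x9E 0x3B 0x76 0xEC 0xDF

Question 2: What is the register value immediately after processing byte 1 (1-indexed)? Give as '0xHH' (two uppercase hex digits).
After byte 1 (0xED): reg=0x8D

Answer: 0x8D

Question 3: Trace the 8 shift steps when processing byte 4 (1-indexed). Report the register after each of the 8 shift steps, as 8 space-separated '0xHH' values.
After byte 1 (0xED): reg=0x8D
After byte 2 (0xE0): reg=0x04
After byte 3 (0x2D): reg=0xDF
Register before byte 4: 0xDF
After XOR with byte 0x2C: 0xF3

Answer: 0xE1 0xC5 0x8D 0x1D 0x3A 0x74 0xE8 0xD7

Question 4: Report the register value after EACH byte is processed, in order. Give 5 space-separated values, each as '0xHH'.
0x8D 0x04 0xDF 0xD7 0x56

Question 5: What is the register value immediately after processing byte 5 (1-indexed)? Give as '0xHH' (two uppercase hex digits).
Answer: 0x56

Derivation:
After byte 1 (0xED): reg=0x8D
After byte 2 (0xE0): reg=0x04
After byte 3 (0x2D): reg=0xDF
After byte 4 (0x2C): reg=0xD7
After byte 5 (0x7E): reg=0x56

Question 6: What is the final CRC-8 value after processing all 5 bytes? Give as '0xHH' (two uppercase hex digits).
Answer: 0x56

Derivation:
After byte 1 (0xED): reg=0x8D
After byte 2 (0xE0): reg=0x04
After byte 3 (0x2D): reg=0xDF
After byte 4 (0x2C): reg=0xD7
After byte 5 (0x7E): reg=0x56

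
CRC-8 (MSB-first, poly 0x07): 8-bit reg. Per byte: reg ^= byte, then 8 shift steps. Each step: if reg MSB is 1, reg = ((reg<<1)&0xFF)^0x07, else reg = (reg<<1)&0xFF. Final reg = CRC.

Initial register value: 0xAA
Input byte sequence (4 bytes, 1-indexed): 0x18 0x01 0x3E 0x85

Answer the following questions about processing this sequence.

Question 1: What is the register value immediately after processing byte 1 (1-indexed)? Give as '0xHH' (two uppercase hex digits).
After byte 1 (0x18): reg=0x17

Answer: 0x17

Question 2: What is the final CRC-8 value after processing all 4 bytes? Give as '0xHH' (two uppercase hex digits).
Answer: 0x62

Derivation:
After byte 1 (0x18): reg=0x17
After byte 2 (0x01): reg=0x62
After byte 3 (0x3E): reg=0x93
After byte 4 (0x85): reg=0x62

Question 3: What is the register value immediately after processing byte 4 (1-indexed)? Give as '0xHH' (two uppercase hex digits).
After byte 1 (0x18): reg=0x17
After byte 2 (0x01): reg=0x62
After byte 3 (0x3E): reg=0x93
After byte 4 (0x85): reg=0x62

Answer: 0x62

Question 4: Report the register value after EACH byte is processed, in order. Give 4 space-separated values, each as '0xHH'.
0x17 0x62 0x93 0x62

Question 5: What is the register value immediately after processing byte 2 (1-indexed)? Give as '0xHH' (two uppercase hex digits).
After byte 1 (0x18): reg=0x17
After byte 2 (0x01): reg=0x62

Answer: 0x62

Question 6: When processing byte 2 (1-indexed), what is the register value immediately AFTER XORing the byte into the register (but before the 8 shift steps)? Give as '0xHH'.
Answer: 0x16

Derivation:
Register before byte 2: 0x17
Byte 2: 0x01
0x17 XOR 0x01 = 0x16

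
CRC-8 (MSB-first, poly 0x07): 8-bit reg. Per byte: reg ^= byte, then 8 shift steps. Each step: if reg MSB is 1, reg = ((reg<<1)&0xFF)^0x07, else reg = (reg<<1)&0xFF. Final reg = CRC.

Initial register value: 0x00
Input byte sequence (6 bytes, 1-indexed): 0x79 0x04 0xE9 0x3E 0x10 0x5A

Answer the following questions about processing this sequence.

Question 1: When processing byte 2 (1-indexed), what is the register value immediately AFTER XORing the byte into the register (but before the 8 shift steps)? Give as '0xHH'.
Answer: 0x6C

Derivation:
Register before byte 2: 0x68
Byte 2: 0x04
0x68 XOR 0x04 = 0x6C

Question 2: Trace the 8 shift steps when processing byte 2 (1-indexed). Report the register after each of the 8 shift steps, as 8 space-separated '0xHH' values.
Answer: 0xD8 0xB7 0x69 0xD2 0xA3 0x41 0x82 0x03

Derivation:
After byte 1 (0x79): reg=0x68
Register before byte 2: 0x68
After XOR with byte 0x04: 0x6C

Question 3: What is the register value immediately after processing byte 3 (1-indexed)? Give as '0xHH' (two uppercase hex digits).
Answer: 0x98

Derivation:
After byte 1 (0x79): reg=0x68
After byte 2 (0x04): reg=0x03
After byte 3 (0xE9): reg=0x98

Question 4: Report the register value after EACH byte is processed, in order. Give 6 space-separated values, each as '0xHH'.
0x68 0x03 0x98 0x7B 0x16 0xE3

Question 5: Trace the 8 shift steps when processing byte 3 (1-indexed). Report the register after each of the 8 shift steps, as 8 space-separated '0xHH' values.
Answer: 0xD3 0xA1 0x45 0x8A 0x13 0x26 0x4C 0x98

Derivation:
After byte 1 (0x79): reg=0x68
After byte 2 (0x04): reg=0x03
Register before byte 3: 0x03
After XOR with byte 0xE9: 0xEA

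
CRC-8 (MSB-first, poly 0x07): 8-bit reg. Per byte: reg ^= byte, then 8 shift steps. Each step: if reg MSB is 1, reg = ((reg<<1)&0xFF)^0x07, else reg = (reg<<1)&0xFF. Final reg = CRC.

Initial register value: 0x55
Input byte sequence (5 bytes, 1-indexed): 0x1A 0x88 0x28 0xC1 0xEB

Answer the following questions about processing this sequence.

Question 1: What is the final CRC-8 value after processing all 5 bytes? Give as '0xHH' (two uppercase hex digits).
Answer: 0x0C

Derivation:
After byte 1 (0x1A): reg=0xEA
After byte 2 (0x88): reg=0x29
After byte 3 (0x28): reg=0x07
After byte 4 (0xC1): reg=0x5C
After byte 5 (0xEB): reg=0x0C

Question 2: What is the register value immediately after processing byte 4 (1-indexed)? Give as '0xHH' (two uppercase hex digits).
Answer: 0x5C

Derivation:
After byte 1 (0x1A): reg=0xEA
After byte 2 (0x88): reg=0x29
After byte 3 (0x28): reg=0x07
After byte 4 (0xC1): reg=0x5C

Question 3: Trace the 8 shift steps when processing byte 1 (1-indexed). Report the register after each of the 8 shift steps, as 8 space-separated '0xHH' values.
Answer: 0x9E 0x3B 0x76 0xEC 0xDF 0xB9 0x75 0xEA

Derivation:
Register before byte 1: 0x55
After XOR with byte 0x1A: 0x4F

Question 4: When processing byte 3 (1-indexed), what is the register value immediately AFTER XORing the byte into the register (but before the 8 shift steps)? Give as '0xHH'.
Answer: 0x01

Derivation:
Register before byte 3: 0x29
Byte 3: 0x28
0x29 XOR 0x28 = 0x01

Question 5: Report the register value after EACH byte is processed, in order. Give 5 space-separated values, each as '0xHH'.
0xEA 0x29 0x07 0x5C 0x0C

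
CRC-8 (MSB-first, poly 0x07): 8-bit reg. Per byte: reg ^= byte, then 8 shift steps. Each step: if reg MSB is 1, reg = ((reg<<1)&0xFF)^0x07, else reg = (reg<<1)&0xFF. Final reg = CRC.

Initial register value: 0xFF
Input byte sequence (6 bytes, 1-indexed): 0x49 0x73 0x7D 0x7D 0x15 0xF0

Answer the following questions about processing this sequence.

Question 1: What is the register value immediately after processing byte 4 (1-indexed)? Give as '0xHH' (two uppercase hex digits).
After byte 1 (0x49): reg=0x0B
After byte 2 (0x73): reg=0x6F
After byte 3 (0x7D): reg=0x7E
After byte 4 (0x7D): reg=0x09

Answer: 0x09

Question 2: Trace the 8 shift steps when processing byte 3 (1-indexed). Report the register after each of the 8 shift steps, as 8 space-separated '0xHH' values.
After byte 1 (0x49): reg=0x0B
After byte 2 (0x73): reg=0x6F
Register before byte 3: 0x6F
After XOR with byte 0x7D: 0x12

Answer: 0x24 0x48 0x90 0x27 0x4E 0x9C 0x3F 0x7E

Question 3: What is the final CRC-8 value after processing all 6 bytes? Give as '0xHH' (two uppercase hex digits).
Answer: 0x75

Derivation:
After byte 1 (0x49): reg=0x0B
After byte 2 (0x73): reg=0x6F
After byte 3 (0x7D): reg=0x7E
After byte 4 (0x7D): reg=0x09
After byte 5 (0x15): reg=0x54
After byte 6 (0xF0): reg=0x75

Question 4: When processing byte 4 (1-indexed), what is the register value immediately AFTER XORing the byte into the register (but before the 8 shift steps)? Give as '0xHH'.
Register before byte 4: 0x7E
Byte 4: 0x7D
0x7E XOR 0x7D = 0x03

Answer: 0x03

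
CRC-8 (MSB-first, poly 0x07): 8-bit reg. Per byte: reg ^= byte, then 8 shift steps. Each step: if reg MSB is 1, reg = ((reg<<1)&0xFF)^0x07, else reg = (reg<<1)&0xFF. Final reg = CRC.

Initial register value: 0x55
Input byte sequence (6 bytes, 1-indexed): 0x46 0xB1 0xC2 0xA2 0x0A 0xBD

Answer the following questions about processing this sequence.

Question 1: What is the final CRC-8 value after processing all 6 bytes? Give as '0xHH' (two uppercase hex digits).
Answer: 0xE6

Derivation:
After byte 1 (0x46): reg=0x79
After byte 2 (0xB1): reg=0x76
After byte 3 (0xC2): reg=0x05
After byte 4 (0xA2): reg=0x7C
After byte 5 (0x0A): reg=0x45
After byte 6 (0xBD): reg=0xE6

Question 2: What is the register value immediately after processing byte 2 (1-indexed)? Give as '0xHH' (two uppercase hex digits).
After byte 1 (0x46): reg=0x79
After byte 2 (0xB1): reg=0x76

Answer: 0x76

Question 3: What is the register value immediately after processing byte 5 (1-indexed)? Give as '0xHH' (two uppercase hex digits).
Answer: 0x45

Derivation:
After byte 1 (0x46): reg=0x79
After byte 2 (0xB1): reg=0x76
After byte 3 (0xC2): reg=0x05
After byte 4 (0xA2): reg=0x7C
After byte 5 (0x0A): reg=0x45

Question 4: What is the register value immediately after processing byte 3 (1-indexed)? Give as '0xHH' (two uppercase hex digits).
After byte 1 (0x46): reg=0x79
After byte 2 (0xB1): reg=0x76
After byte 3 (0xC2): reg=0x05

Answer: 0x05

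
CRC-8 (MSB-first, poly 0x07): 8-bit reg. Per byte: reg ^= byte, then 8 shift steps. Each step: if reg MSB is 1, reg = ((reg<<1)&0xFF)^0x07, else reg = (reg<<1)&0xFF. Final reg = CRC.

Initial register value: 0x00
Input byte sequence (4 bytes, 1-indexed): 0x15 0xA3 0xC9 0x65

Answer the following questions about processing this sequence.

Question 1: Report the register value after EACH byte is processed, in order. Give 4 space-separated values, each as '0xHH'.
0x6B 0x76 0x34 0xB0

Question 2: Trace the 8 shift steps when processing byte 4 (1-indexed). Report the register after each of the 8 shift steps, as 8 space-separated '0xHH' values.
After byte 1 (0x15): reg=0x6B
After byte 2 (0xA3): reg=0x76
After byte 3 (0xC9): reg=0x34
Register before byte 4: 0x34
After XOR with byte 0x65: 0x51

Answer: 0xA2 0x43 0x86 0x0B 0x16 0x2C 0x58 0xB0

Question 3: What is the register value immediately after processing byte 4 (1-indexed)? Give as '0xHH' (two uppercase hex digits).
After byte 1 (0x15): reg=0x6B
After byte 2 (0xA3): reg=0x76
After byte 3 (0xC9): reg=0x34
After byte 4 (0x65): reg=0xB0

Answer: 0xB0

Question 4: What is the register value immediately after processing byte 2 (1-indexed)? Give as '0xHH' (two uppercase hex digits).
After byte 1 (0x15): reg=0x6B
After byte 2 (0xA3): reg=0x76

Answer: 0x76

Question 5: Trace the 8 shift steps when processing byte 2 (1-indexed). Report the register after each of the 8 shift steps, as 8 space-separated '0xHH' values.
After byte 1 (0x15): reg=0x6B
Register before byte 2: 0x6B
After XOR with byte 0xA3: 0xC8

Answer: 0x97 0x29 0x52 0xA4 0x4F 0x9E 0x3B 0x76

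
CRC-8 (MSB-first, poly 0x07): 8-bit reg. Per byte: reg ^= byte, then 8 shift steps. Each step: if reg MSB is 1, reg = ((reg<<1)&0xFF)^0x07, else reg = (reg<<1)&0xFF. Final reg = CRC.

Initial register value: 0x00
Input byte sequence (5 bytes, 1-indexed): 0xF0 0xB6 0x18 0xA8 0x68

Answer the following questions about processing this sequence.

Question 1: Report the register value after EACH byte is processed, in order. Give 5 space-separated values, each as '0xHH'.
0xDE 0x1F 0x15 0x3A 0xB9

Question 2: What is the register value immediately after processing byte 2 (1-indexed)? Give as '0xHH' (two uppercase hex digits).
After byte 1 (0xF0): reg=0xDE
After byte 2 (0xB6): reg=0x1F

Answer: 0x1F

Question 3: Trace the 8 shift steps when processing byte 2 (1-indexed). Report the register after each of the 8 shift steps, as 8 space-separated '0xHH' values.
After byte 1 (0xF0): reg=0xDE
Register before byte 2: 0xDE
After XOR with byte 0xB6: 0x68

Answer: 0xD0 0xA7 0x49 0x92 0x23 0x46 0x8C 0x1F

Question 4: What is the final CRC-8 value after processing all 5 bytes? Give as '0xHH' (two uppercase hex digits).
After byte 1 (0xF0): reg=0xDE
After byte 2 (0xB6): reg=0x1F
After byte 3 (0x18): reg=0x15
After byte 4 (0xA8): reg=0x3A
After byte 5 (0x68): reg=0xB9

Answer: 0xB9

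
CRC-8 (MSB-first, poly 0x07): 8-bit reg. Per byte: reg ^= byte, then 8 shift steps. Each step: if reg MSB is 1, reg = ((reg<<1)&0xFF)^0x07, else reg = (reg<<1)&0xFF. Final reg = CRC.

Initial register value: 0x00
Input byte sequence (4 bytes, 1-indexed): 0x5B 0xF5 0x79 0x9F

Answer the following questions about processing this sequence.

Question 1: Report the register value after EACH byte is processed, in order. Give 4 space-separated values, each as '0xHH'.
0x86 0x5E 0xF5 0x11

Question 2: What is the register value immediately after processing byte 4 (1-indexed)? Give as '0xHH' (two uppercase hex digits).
After byte 1 (0x5B): reg=0x86
After byte 2 (0xF5): reg=0x5E
After byte 3 (0x79): reg=0xF5
After byte 4 (0x9F): reg=0x11

Answer: 0x11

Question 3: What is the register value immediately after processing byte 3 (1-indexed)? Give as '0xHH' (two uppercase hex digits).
After byte 1 (0x5B): reg=0x86
After byte 2 (0xF5): reg=0x5E
After byte 3 (0x79): reg=0xF5

Answer: 0xF5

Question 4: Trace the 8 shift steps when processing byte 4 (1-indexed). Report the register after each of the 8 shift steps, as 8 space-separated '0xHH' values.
Answer: 0xD4 0xAF 0x59 0xB2 0x63 0xC6 0x8B 0x11

Derivation:
After byte 1 (0x5B): reg=0x86
After byte 2 (0xF5): reg=0x5E
After byte 3 (0x79): reg=0xF5
Register before byte 4: 0xF5
After XOR with byte 0x9F: 0x6A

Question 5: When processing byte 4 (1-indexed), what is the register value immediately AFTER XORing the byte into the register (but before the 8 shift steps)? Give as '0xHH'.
Register before byte 4: 0xF5
Byte 4: 0x9F
0xF5 XOR 0x9F = 0x6A

Answer: 0x6A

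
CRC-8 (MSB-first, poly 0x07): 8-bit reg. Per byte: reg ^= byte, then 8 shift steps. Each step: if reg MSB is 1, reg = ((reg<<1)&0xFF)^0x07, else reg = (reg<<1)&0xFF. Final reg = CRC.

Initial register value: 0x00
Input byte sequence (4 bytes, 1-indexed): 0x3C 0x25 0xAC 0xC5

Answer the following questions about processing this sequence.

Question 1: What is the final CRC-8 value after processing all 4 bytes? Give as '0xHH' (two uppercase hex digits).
Answer: 0x73

Derivation:
After byte 1 (0x3C): reg=0xB4
After byte 2 (0x25): reg=0xFE
After byte 3 (0xAC): reg=0xB9
After byte 4 (0xC5): reg=0x73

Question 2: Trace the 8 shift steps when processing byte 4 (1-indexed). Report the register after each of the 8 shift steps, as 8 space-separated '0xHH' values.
Answer: 0xF8 0xF7 0xE9 0xD5 0xAD 0x5D 0xBA 0x73

Derivation:
After byte 1 (0x3C): reg=0xB4
After byte 2 (0x25): reg=0xFE
After byte 3 (0xAC): reg=0xB9
Register before byte 4: 0xB9
After XOR with byte 0xC5: 0x7C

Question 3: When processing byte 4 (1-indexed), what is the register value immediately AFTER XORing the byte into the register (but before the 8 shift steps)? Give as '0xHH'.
Register before byte 4: 0xB9
Byte 4: 0xC5
0xB9 XOR 0xC5 = 0x7C

Answer: 0x7C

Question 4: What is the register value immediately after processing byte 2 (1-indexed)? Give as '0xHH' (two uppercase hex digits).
Answer: 0xFE

Derivation:
After byte 1 (0x3C): reg=0xB4
After byte 2 (0x25): reg=0xFE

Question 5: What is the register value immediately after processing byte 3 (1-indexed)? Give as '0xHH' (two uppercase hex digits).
After byte 1 (0x3C): reg=0xB4
After byte 2 (0x25): reg=0xFE
After byte 3 (0xAC): reg=0xB9

Answer: 0xB9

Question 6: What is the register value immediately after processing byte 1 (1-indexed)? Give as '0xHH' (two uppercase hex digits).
After byte 1 (0x3C): reg=0xB4

Answer: 0xB4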